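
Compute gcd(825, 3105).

15

gcd(3105, 825):
  3105 = 3·825 + 630
  825 = 1·630 + 195
  630 = 3·195 + 45
  195 = 4·45 + 15
  45 = 3·15
so gcd(3105, 825) = 15.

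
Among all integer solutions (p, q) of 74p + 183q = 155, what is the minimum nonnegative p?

gcd(183, 74) = 1  (183 = 2×74 + 35, 74 = 2×35 + 4, 35 = 8×4 + 3, 4 = 1×3 + 1, 3 = 3×1).
1 divides 155, so solutions exist.
Back-substituting, 74×(47) + 183×(-19) = 1.
Scale by 155/1 = 155: (p₀, q₀) = (7285, -2945).
General solution: p = 7285 + 183t, q = -2945 - 74t for integer t.
p ≥ 0: smallest is 7285 mod 183 = 148 (at t = -39), with q = -59.

148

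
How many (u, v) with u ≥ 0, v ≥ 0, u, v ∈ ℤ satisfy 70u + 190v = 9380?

8

gcd(190, 70):
  190 = 2*70 + 50
  70 = 1*50 + 20
  50 = 2*20 + 10
  20 = 2*10
so gcd(190, 70) = 10.
Back-substitute for Bézout coefficients:
  10 = 50 - 2*20
  ... = 70*(-8) + 190*(3)
Scale by 938: one solution is (-7504, 2814). Reduce u mod 19: (1, 49).
General: u = 1 + 19t, v = 49 - 7t.
u ≥ 0 ⇒ t ≥ 0; v ≥ 0 ⇒ t ≤ 7. So t ∈ [0, 7]: 8 solutions.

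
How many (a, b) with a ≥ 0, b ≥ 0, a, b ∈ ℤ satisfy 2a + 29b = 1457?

25

gcd(29, 2) = 1  (29 = 14·2 + 1, 2 = 2·1).
Back-substituting, 2·(-14) + 29·(1) = 1.
Scale by 1457: one solution is (-20398, 1457). Reduce a mod 29: (18, 49).
General: a = 18 + 29t, b = 49 - 2t.
a ≥ 0 ⇒ t ≥ 0; b ≥ 0 ⇒ t ≤ 24. So t ∈ [0, 24]: 25 solutions.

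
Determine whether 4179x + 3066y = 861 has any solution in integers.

gcd(4179, 3066) = 21  (4179 = 1*3066 + 1113, 3066 = 2*1113 + 840, 1113 = 1*840 + 273, 840 = 3*273 + 21, 273 = 13*21).
21 divides 861, so integer solutions exist.

yes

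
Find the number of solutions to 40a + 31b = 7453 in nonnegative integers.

gcd(40, 31) = 1  (40 = 1*31 + 9, 31 = 3*9 + 4, 9 = 2*4 + 1, 4 = 4*1).
Back-substituting, 40*(7) + 31*(-9) = 1.
Scale by 7453: one solution is (52171, -67077). Reduce a mod 31: (29, 203).
General: a = 29 + 31t, b = 203 - 40t.
a ≥ 0 ⇒ t ≥ 0; b ≥ 0 ⇒ t ≤ 5. So t ∈ [0, 5]: 6 solutions.

6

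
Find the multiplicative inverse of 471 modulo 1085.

gcd(1085, 471) = 1.
By Bézout, 471·(-129) + 1085·(56) = 1.
So 471·-129 ≡ 1 (mod 1085), and -129 mod 1085 = 956.

956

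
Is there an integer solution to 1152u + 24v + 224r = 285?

no

gcd(1152, 24) = 24  (1152 = 48·24).
gcd(24, 224) = 8.
8 does not divide 285 (remainder 5), so no integer solutions.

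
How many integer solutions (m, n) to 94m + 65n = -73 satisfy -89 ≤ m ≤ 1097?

18

gcd(94, 65) = 1  (94 = 1·65 + 29, 65 = 2·29 + 7, 29 = 4·7 + 1, 7 = 7·1).
Back-substituting, 94·(9) + 65·(-13) = 1.
Scale by -73: particular solution (-657, 949); reduce m mod 65: (58, -85).
General solution: m = 58 + 65t, n = -85 - 94t for integer t.
-89 ≤ 58 + 65t ≤ 1097 gives t ∈ [-2, 15], which is 18 values.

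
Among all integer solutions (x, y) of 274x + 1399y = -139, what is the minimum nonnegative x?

1230

gcd(1399, 274) = 1  (1399 = 5*274 + 29, 274 = 9*29 + 13, 29 = 2*13 + 3, 13 = 4*3 + 1, 3 = 3*1).
1 divides -139, so solutions exist.
Back-substituting, 274*(434) + 1399*(-85) = 1.
Scale by -139/1 = -139: (x₀, y₀) = (-60326, 11815).
General solution: x = -60326 + 1399t, y = 11815 - 274t for integer t.
x ≥ 0: smallest is -60326 mod 1399 = 1230 (at t = 44), with y = -241.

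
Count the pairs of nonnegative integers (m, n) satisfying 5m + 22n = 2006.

18

gcd(22, 5) = 1.
By Bézout, 5·(9) + 22·(-2) = 1.
One solution: (14, 88).
General: m = 14 + 22t, n = 88 - 5t.
m ≥ 0 ⇒ t ≥ 0; n ≥ 0 ⇒ t ≤ 17. So t ∈ [0, 17]: 18 solutions.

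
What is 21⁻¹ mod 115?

11

gcd(115, 21):
  115 = 5×21 + 10
  21 = 2×10 + 1
  10 = 10×1
so gcd(115, 21) = 1.
Back-substitute for Bézout coefficients:
  1 = 21 - 2×10
  ... = 21×(11) + 115×(-2)
So 21×11 ≡ 1 (mod 115), and 11 mod 115 = 11.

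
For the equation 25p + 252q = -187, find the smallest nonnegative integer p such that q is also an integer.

gcd(252, 25) = 1.
1 divides -187, so solutions exist.
By Bézout, 25*(121) + 252*(-12) = 1.
Scale by -187/1 = -187: (p₀, q₀) = (-22627, 2244).
General solution: p = -22627 + 252t, q = 2244 - 25t for integer t.
p ≥ 0: smallest is -22627 mod 252 = 53 (at t = 90), with q = -6.

53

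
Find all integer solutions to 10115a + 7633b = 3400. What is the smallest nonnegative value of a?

gcd(10115, 7633):
  10115 = 1*7633 + 2482
  7633 = 3*2482 + 187
  2482 = 13*187 + 51
  187 = 3*51 + 34
  51 = 1*34 + 17
  34 = 2*17
so gcd(10115, 7633) = 17.
17 divides 3400, so solutions exist.
Back-substitute for Bézout coefficients:
  17 = 51 - 1*34
  ... = 10115*(163) + 7633*(-216)
Scale by 3400/17 = 200: (a₀, b₀) = (32600, -43200).
General solution: a = 32600 + 449t, b = -43200 - 595t for integer t.
a ≥ 0: smallest is 32600 mod 449 = 272 (at t = -72), with b = -360.

272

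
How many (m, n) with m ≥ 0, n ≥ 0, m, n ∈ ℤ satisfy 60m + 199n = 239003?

gcd(199, 60):
  199 = 3×60 + 19
  60 = 3×19 + 3
  19 = 6×3 + 1
  3 = 3×1
so gcd(199, 60) = 1.
Back-substitute for Bézout coefficients:
  1 = 19 - 6×3
  ... = 60×(-63) + 199×(19)
Scale by 239003: one solution is (-15057189, 4541057). Reduce m mod 199: (146, 1157).
General: m = 146 + 199t, n = 1157 - 60t.
m ≥ 0 ⇒ t ≥ 0; n ≥ 0 ⇒ t ≤ 19. So t ∈ [0, 19]: 20 solutions.

20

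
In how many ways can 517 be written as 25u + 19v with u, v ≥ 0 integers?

1

gcd(25, 19) = 1  (25 = 1·19 + 6, 19 = 3·6 + 1, 6 = 6·1).
Back-substituting, 25·(-3) + 19·(4) = 1.
Scale by 517: one solution is (-1551, 2068). Reduce u mod 19: (7, 18).
General: u = 7 + 19t, v = 18 - 25t.
u ≥ 0 ⇒ t ≥ 0; v ≥ 0 ⇒ t ≤ 0. So t ∈ [0, 0]: 1 solution.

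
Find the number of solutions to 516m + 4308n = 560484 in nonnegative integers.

3

gcd(4308, 516):
  4308 = 8×516 + 180
  516 = 2×180 + 156
  180 = 1×156 + 24
  156 = 6×24 + 12
  24 = 2×12
so gcd(4308, 516) = 12.
Back-substitute for Bézout coefficients:
  12 = 156 - 6×24
  ... = 516×(167) + 4308×(-20)
Scale by 46707: one solution is (7800069, -934140). Reduce m mod 359: (76, 121).
General: m = 76 + 359t, n = 121 - 43t.
m ≥ 0 ⇒ t ≥ 0; n ≥ 0 ⇒ t ≤ 2. So t ∈ [0, 2]: 3 solutions.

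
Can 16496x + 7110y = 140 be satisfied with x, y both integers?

yes

gcd(16496, 7110) = 2  (16496 = 2*7110 + 2276, 7110 = 3*2276 + 282, 2276 = 8*282 + 20, 282 = 14*20 + 2, 20 = 10*2).
2 divides 140, so integer solutions exist.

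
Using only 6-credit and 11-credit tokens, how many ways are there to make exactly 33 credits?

Need nonnegative integers with 6j + 11k = 33.
gcd(6, 11) = 1, and 6·(2) + 11·(-1) = 1.
So (j₀, k₀) = (66, -33); general j = 66 + 11t, k = -33 - 6t.
j ≥ 0 ⇒ t ≥ -6; k ≥ 0 ⇒ t ≤ -6. That's 1 value of t.

1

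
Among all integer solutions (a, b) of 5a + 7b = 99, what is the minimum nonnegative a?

gcd(7, 5):
  7 = 1×5 + 2
  5 = 2×2 + 1
  2 = 2×1
so gcd(7, 5) = 1.
1 divides 99, so solutions exist.
Back-substitute for Bézout coefficients:
  1 = 5 - 2×2
  ... = 5×(3) + 7×(-2)
Scale by 99/1 = 99: (a₀, b₀) = (297, -198).
General solution: a = 297 + 7t, b = -198 - 5t for integer t.
a ≥ 0: smallest is 297 mod 7 = 3 (at t = -42), with b = 12.

3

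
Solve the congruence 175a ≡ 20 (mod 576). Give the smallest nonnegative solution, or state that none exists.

428

gcd(576, 175) = 1  (576 = 3×175 + 51, 175 = 3×51 + 22, 51 = 2×22 + 7, 22 = 3×7 + 1, 7 = 7×1).
1 divides 20, so solutions exist.
Back-substituting, 175×(79) + 576×(-24) = 1.
So 175×(79) ≡ 1 (mod 576); multiply by 20: a ≡ 1580 (mod 576).
Smallest nonnegative: a = 1580 mod 576 = 428.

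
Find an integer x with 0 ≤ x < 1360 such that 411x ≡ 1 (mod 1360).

gcd(1360, 411):
  1360 = 3·411 + 127
  411 = 3·127 + 30
  127 = 4·30 + 7
  30 = 4·7 + 2
  7 = 3·2 + 1
  2 = 2·1
so gcd(1360, 411) = 1.
Back-substitute for Bézout coefficients:
  1 = 7 - 3·2
  ... = 411·(-589) + 1360·(178)
So 411·-589 ≡ 1 (mod 1360), and -589 mod 1360 = 771.

771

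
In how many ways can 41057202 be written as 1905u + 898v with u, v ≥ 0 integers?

24

gcd(1905, 898) = 1.
By Bézout, 1905*(-173) + 898*(367) = 1.
One solution: (286, 45114).
General: u = 286 + 898t, v = 45114 - 1905t.
u ≥ 0 ⇒ t ≥ 0; v ≥ 0 ⇒ t ≤ 23. So t ∈ [0, 23]: 24 solutions.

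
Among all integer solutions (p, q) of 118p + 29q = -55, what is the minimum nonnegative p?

16

gcd(118, 29):
  118 = 4*29 + 2
  29 = 14*2 + 1
  2 = 2*1
so gcd(118, 29) = 1.
1 divides -55, so solutions exist.
Back-substitute for Bézout coefficients:
  1 = 29 - 14*2
  ... = 118*(-14) + 29*(57)
Scale by -55/1 = -55: (p₀, q₀) = (770, -3135).
General solution: p = 770 + 29t, q = -3135 - 118t for integer t.
p ≥ 0: smallest is 770 mod 29 = 16 (at t = -26), with q = -67.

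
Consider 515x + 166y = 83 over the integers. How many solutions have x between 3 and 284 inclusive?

2

gcd(515, 166) = 1.
By Bézout, 515*(-39) + 166*(121) = 1.
Particular solution: (83, -257).
General solution: x = 83 + 166t, y = -257 - 515t for integer t.
3 ≤ 83 + 166t ≤ 284 gives t ∈ [0, 1], which is 2 values.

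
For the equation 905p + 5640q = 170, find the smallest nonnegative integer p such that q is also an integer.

586

gcd(5640, 905):
  5640 = 6×905 + 210
  905 = 4×210 + 65
  210 = 3×65 + 15
  65 = 4×15 + 5
  15 = 3×5
so gcd(5640, 905) = 5.
5 divides 170, so solutions exist.
Back-substitute for Bézout coefficients:
  5 = 65 - 4×15
  ... = 905×(349) + 5640×(-56)
Scale by 170/5 = 34: (p₀, q₀) = (11866, -1904).
General solution: p = 11866 + 1128t, q = -1904 - 181t for integer t.
p ≥ 0: smallest is 11866 mod 1128 = 586 (at t = -10), with q = -94.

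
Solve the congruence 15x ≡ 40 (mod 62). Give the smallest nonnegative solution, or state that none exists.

gcd(62, 15):
  62 = 4×15 + 2
  15 = 7×2 + 1
  2 = 2×1
so gcd(62, 15) = 1.
1 divides 40, so solutions exist.
Back-substitute for Bézout coefficients:
  1 = 15 - 7×2
  ... = 15×(29) + 62×(-7)
So 15×(29) ≡ 1 (mod 62); multiply by 40: x ≡ 1160 (mod 62).
Smallest nonnegative: x = 1160 mod 62 = 44.

44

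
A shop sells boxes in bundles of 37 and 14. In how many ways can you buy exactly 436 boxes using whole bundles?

1

Need nonnegative integers with 37j + 14k = 436.
gcd(37, 14) = 1, and 37·(-3) + 14·(8) = 1.
So (j₀, k₀) = (-1308, 3488); general j = -1308 + 14t, k = 3488 - 37t.
j ≥ 0 ⇒ t ≥ 94; k ≥ 0 ⇒ t ≤ 94. That's 1 value of t.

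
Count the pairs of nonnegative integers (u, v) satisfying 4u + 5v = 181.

gcd(5, 4) = 1.
By Bézout, 4*(-1) + 5*(1) = 1.
One solution: (4, 33).
General: u = 4 + 5t, v = 33 - 4t.
u ≥ 0 ⇒ t ≥ 0; v ≥ 0 ⇒ t ≤ 8. So t ∈ [0, 8]: 9 solutions.

9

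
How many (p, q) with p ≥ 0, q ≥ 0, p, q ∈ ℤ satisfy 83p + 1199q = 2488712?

25

gcd(1199, 83):
  1199 = 14·83 + 37
  83 = 2·37 + 9
  37 = 4·9 + 1
  9 = 9·1
so gcd(1199, 83) = 1.
Back-substitute for Bézout coefficients:
  1 = 37 - 4·9
  ... = 83·(-130) + 1199·(9)
Scale by 2488712: one solution is (-323532560, 22398408). Reduce p mod 1199: (804, 2020).
General: p = 804 + 1199t, q = 2020 - 83t.
p ≥ 0 ⇒ t ≥ 0; q ≥ 0 ⇒ t ≤ 24. So t ∈ [0, 24]: 25 solutions.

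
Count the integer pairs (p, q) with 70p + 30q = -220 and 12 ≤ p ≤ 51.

gcd(70, 30) = 10.
By Bézout, 70×(1) + 30×(-2) = 10.
Particular solution: (2, -12).
General solution: p = 2 + 3t, q = -12 - 7t for integer t.
12 ≤ 2 + 3t ≤ 51 gives t ∈ [4, 16], which is 13 values.

13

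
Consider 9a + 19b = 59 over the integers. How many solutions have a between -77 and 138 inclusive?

gcd(19, 9):
  19 = 2·9 + 1
  9 = 9·1
so gcd(19, 9) = 1.
Back-substitute for Bézout coefficients:
  1 = 19 - 2·9
  ... = 9·(-2) + 19·(1)
Scale by 59: particular solution (-118, 59); reduce a mod 19: (15, -4).
General solution: a = 15 + 19t, b = -4 - 9t for integer t.
-77 ≤ 15 + 19t ≤ 138 gives t ∈ [-4, 6], which is 11 values.

11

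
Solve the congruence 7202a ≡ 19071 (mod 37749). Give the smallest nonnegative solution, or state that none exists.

gcd(37749, 7202):
  37749 = 5*7202 + 1739
  7202 = 4*1739 + 246
  1739 = 7*246 + 17
  246 = 14*17 + 8
  17 = 2*8 + 1
  8 = 8*1
so gcd(37749, 7202) = 1.
1 divides 19071, so solutions exist.
Back-substitute for Bézout coefficients:
  1 = 17 - 2*8
  ... = 7202*(-4450) + 37749*(849)
So 7202*(-4450) ≡ 1 (mod 37749); multiply by 19071: a ≡ -84865950 (mod 37749).
Smallest nonnegative: a = -84865950 mod 37749 = 31551.

31551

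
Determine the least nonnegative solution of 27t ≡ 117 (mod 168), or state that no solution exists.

gcd(168, 27):
  168 = 6·27 + 6
  27 = 4·6 + 3
  6 = 2·3
so gcd(168, 27) = 3.
3 divides 117, so solutions exist.
Back-substitute for Bézout coefficients:
  3 = 27 - 4·6
  ... = 27·(25) + 168·(-4)
So 27·(25) ≡ 3 (mod 168); multiply by 39: t ≡ 975 (mod 56).
Smallest nonnegative: t = 975 mod 56 = 23.

23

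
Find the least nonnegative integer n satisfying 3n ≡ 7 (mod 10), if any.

9

gcd(10, 3) = 1.
1 divides 7, so solutions exist.
By Bézout, 3×(-3) + 10×(1) = 1.
So 3×(-3) ≡ 1 (mod 10); multiply by 7: n ≡ -21 (mod 10).
Smallest nonnegative: n = -21 mod 10 = 9.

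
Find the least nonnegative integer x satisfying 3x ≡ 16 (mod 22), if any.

20

gcd(22, 3) = 1.
1 divides 16, so solutions exist.
By Bézout, 3*(-7) + 22*(1) = 1.
So 3*(-7) ≡ 1 (mod 22); multiply by 16: x ≡ -112 (mod 22).
Smallest nonnegative: x = -112 mod 22 = 20.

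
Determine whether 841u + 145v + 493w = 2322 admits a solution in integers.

no

gcd(841, 145):
  841 = 5*145 + 116
  145 = 1*116 + 29
  116 = 4*29
so gcd(841, 145) = 29.
gcd(29, 493) = 29.
29 does not divide 2322 (remainder 2), so no integer solutions.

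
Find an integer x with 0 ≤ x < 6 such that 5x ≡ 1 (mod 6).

gcd(6, 5) = 1  (6 = 1×5 + 1, 5 = 5×1).
Back-substituting, 5×(-1) + 6×(1) = 1.
So 5×-1 ≡ 1 (mod 6), and -1 mod 6 = 5.

5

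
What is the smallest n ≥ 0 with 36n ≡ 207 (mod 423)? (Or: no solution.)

41

gcd(423, 36):
  423 = 11×36 + 27
  36 = 1×27 + 9
  27 = 3×9
so gcd(423, 36) = 9.
9 divides 207, so solutions exist.
Back-substitute for Bézout coefficients:
  9 = 36 - 1×27
  ... = 36×(12) + 423×(-1)
So 36×(12) ≡ 9 (mod 423); multiply by 23: n ≡ 276 (mod 47).
Smallest nonnegative: n = 276 mod 47 = 41.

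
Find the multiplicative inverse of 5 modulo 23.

14

gcd(23, 5):
  23 = 4·5 + 3
  5 = 1·3 + 2
  3 = 1·2 + 1
  2 = 2·1
so gcd(23, 5) = 1.
Back-substitute for Bézout coefficients:
  1 = 3 - 1·2
  ... = 5·(-9) + 23·(2)
So 5·-9 ≡ 1 (mod 23), and -9 mod 23 = 14.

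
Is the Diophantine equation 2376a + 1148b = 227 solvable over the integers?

no

gcd(2376, 1148) = 4.
4 does not divide 227 (remainder 3), so no integer solutions.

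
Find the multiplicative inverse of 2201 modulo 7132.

gcd(7132, 2201) = 1.
By Bézout, 2201·(-755) + 7132·(233) = 1.
So 2201·-755 ≡ 1 (mod 7132), and -755 mod 7132 = 6377.

6377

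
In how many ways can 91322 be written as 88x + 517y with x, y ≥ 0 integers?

gcd(517, 88) = 11.
By Bézout, 88×(6) + 517×(-1) = 11.
One solution: (39, 170).
General: x = 39 + 47t, y = 170 - 8t.
x ≥ 0 ⇒ t ≥ 0; y ≥ 0 ⇒ t ≤ 21. So t ∈ [0, 21]: 22 solutions.

22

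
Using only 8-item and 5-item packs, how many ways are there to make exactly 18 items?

1

Need nonnegative integers with 8j + 5k = 18.
gcd(8, 5) = 1, and 8·(2) + 5·(-3) = 1.
So (j₀, k₀) = (36, -54); general j = 36 + 5t, k = -54 - 8t.
j ≥ 0 ⇒ t ≥ -7; k ≥ 0 ⇒ t ≤ -7. That's 1 value of t.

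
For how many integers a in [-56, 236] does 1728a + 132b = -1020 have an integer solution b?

gcd(1728, 132):
  1728 = 13*132 + 12
  132 = 11*12
so gcd(1728, 132) = 12.
Back-substitute for Bézout coefficients:
  12 = 1728 - 13*132
  ... = 1728*(1) + 132*(-13)
Scale by -85: particular solution (-85, 1105); reduce a mod 11: (3, -47).
General solution: a = 3 + 11t, b = -47 - 144t for integer t.
-56 ≤ 3 + 11t ≤ 236 gives t ∈ [-5, 21], which is 27 values.

27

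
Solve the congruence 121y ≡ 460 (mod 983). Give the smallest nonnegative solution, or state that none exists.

gcd(983, 121):
  983 = 8·121 + 15
  121 = 8·15 + 1
  15 = 15·1
so gcd(983, 121) = 1.
1 divides 460, so solutions exist.
Back-substitute for Bézout coefficients:
  1 = 121 - 8·15
  ... = 121·(65) + 983·(-8)
So 121·(65) ≡ 1 (mod 983); multiply by 460: y ≡ 29900 (mod 983).
Smallest nonnegative: y = 29900 mod 983 = 410.

410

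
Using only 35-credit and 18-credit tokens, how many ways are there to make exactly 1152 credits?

Need nonnegative integers with 35j + 18k = 1152.
gcd(35, 18) = 1, and 35·(-1) + 18·(2) = 1.
So (j₀, k₀) = (-1152, 2304); general j = -1152 + 18t, k = 2304 - 35t.
j ≥ 0 ⇒ t ≥ 64; k ≥ 0 ⇒ t ≤ 65. That's 2 values of t.

2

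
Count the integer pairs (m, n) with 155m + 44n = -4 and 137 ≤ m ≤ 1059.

gcd(155, 44):
  155 = 3*44 + 23
  44 = 1*23 + 21
  23 = 1*21 + 2
  21 = 10*2 + 1
  2 = 2*1
so gcd(155, 44) = 1.
Back-substitute for Bézout coefficients:
  1 = 21 - 10*2
  ... = 155*(-21) + 44*(74)
Scale by -4: particular solution (84, -296); reduce m mod 44: (40, -141).
General solution: m = 40 + 44t, n = -141 - 155t for integer t.
137 ≤ 40 + 44t ≤ 1059 gives t ∈ [3, 23], which is 21 values.

21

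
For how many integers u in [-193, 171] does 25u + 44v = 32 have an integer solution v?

8

gcd(44, 25) = 1.
By Bézout, 25×(-7) + 44×(4) = 1.
Particular solution: (40, -22).
General solution: u = 40 + 44t, v = -22 - 25t for integer t.
-193 ≤ 40 + 44t ≤ 171 gives t ∈ [-5, 2], which is 8 values.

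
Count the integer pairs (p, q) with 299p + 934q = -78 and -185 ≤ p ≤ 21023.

gcd(934, 299) = 1.
By Bézout, 299·(-303) + 934·(97) = 1.
Particular solution: (284, -91).
General solution: p = 284 + 934t, q = -91 - 299t for integer t.
-185 ≤ 284 + 934t ≤ 21023 gives t ∈ [0, 22], which is 23 values.

23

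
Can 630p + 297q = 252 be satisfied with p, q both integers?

yes

gcd(630, 297) = 9  (630 = 2·297 + 36, 297 = 8·36 + 9, 36 = 4·9).
9 divides 252, so integer solutions exist.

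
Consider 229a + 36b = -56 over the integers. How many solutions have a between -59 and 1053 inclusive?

gcd(229, 36) = 1.
By Bézout, 229×(-11) + 36×(70) = 1.
Particular solution: (4, -27).
General solution: a = 4 + 36t, b = -27 - 229t for integer t.
-59 ≤ 4 + 36t ≤ 1053 gives t ∈ [-1, 29], which is 31 values.

31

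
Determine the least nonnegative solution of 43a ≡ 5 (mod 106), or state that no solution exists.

79

gcd(106, 43):
  106 = 2×43 + 20
  43 = 2×20 + 3
  20 = 6×3 + 2
  3 = 1×2 + 1
  2 = 2×1
so gcd(106, 43) = 1.
1 divides 5, so solutions exist.
Back-substitute for Bézout coefficients:
  1 = 3 - 1×2
  ... = 43×(37) + 106×(-15)
So 43×(37) ≡ 1 (mod 106); multiply by 5: a ≡ 185 (mod 106).
Smallest nonnegative: a = 185 mod 106 = 79.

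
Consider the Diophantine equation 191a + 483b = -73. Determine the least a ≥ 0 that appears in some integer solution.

121

gcd(483, 191) = 1.
1 divides -73, so solutions exist.
By Bézout, 191*(-220) + 483*(87) = 1.
Scale by -73/1 = -73: (a₀, b₀) = (16060, -6351).
General solution: a = 16060 + 483t, b = -6351 - 191t for integer t.
a ≥ 0: smallest is 16060 mod 483 = 121 (at t = -33), with b = -48.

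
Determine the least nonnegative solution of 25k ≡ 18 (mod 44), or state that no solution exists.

6

gcd(44, 25) = 1.
1 divides 18, so solutions exist.
By Bézout, 25*(-7) + 44*(4) = 1.
So 25*(-7) ≡ 1 (mod 44); multiply by 18: k ≡ -126 (mod 44).
Smallest nonnegative: k = -126 mod 44 = 6.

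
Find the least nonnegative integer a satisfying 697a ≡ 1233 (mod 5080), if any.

gcd(5080, 697) = 1  (5080 = 7×697 + 201, 697 = 3×201 + 94, 201 = 2×94 + 13, 94 = 7×13 + 3, 13 = 4×3 + 1, 3 = 3×1).
1 divides 1233, so solutions exist.
Back-substituting, 697×(-1567) + 5080×(215) = 1.
So 697×(-1567) ≡ 1 (mod 5080); multiply by 1233: a ≡ -1932111 (mod 5080).
Smallest nonnegative: a = -1932111 mod 5080 = 3369.

3369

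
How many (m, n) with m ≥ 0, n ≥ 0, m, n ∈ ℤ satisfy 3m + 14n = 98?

gcd(14, 3) = 1  (14 = 4×3 + 2, 3 = 1×2 + 1, 2 = 2×1).
Back-substituting, 3×(5) + 14×(-1) = 1.
Scale by 98: one solution is (490, -98). Reduce m mod 14: (0, 7).
General: m = 0 + 14t, n = 7 - 3t.
m ≥ 0 ⇒ t ≥ 0; n ≥ 0 ⇒ t ≤ 2. So t ∈ [0, 2]: 3 solutions.

3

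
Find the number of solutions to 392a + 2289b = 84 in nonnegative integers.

gcd(2289, 392):
  2289 = 5×392 + 329
  392 = 1×329 + 63
  329 = 5×63 + 14
  63 = 4×14 + 7
  14 = 2×7
so gcd(2289, 392) = 7.
Back-substitute for Bézout coefficients:
  7 = 63 - 4×14
  ... = 392×(146) + 2289×(-25)
Scale by 12: one solution is (1752, -300). Reduce a mod 327: (117, -20).
General: a = 117 + 327t, b = -20 - 56t.
a ≥ 0 ⇒ t ≥ 0; b ≥ 0 ⇒ t ≤ -1. So t ∈ [0, -1]: 0 solutions.

0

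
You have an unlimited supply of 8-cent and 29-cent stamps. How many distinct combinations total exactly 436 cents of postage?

Need nonnegative integers with 8j + 29k = 436.
gcd(8, 29) = 1, and 8·(11) + 29·(-3) = 1.
So (j₀, k₀) = (4796, -1308); general j = 4796 + 29t, k = -1308 - 8t.
j ≥ 0 ⇒ t ≥ -165; k ≥ 0 ⇒ t ≤ -164. That's 2 values of t.

2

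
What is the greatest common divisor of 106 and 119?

gcd(119, 106):
  119 = 1×106 + 13
  106 = 8×13 + 2
  13 = 6×2 + 1
  2 = 2×1
so gcd(119, 106) = 1.

1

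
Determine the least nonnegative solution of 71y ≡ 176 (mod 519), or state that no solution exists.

gcd(519, 71) = 1.
1 divides 176, so solutions exist.
By Bézout, 71·(212) + 519·(-29) = 1.
So 71·(212) ≡ 1 (mod 519); multiply by 176: y ≡ 37312 (mod 519).
Smallest nonnegative: y = 37312 mod 519 = 463.

463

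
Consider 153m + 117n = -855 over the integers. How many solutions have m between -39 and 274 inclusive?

24

gcd(153, 117):
  153 = 1*117 + 36
  117 = 3*36 + 9
  36 = 4*9
so gcd(153, 117) = 9.
Back-substitute for Bézout coefficients:
  9 = 117 - 3*36
  ... = 153*(-3) + 117*(4)
Scale by -95: particular solution (285, -380); reduce m mod 13: (12, -23).
General solution: m = 12 + 13t, n = -23 - 17t for integer t.
-39 ≤ 12 + 13t ≤ 274 gives t ∈ [-3, 20], which is 24 values.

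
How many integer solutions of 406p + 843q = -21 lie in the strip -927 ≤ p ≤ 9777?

gcd(843, 406) = 1  (843 = 2*406 + 31, 406 = 13*31 + 3, 31 = 10*3 + 1, 3 = 3*1).
Back-substituting, 406*(-272) + 843*(131) = 1.
Scale by -21: particular solution (5712, -2751); reduce p mod 843: (654, -315).
General solution: p = 654 + 843t, q = -315 - 406t for integer t.
-927 ≤ 654 + 843t ≤ 9777 gives t ∈ [-1, 10], which is 12 values.

12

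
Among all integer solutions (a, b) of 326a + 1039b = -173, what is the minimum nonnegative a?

264

gcd(1039, 326) = 1.
1 divides -173, so solutions exist.
By Bézout, 326×(-494) + 1039×(155) = 1.
Scale by -173/1 = -173: (a₀, b₀) = (85462, -26815).
General solution: a = 85462 + 1039t, b = -26815 - 326t for integer t.
a ≥ 0: smallest is 85462 mod 1039 = 264 (at t = -82), with b = -83.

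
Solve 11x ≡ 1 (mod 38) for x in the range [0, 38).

gcd(38, 11):
  38 = 3·11 + 5
  11 = 2·5 + 1
  5 = 5·1
so gcd(38, 11) = 1.
Back-substitute for Bézout coefficients:
  1 = 11 - 2·5
  ... = 11·(7) + 38·(-2)
So 11·7 ≡ 1 (mod 38), and 7 mod 38 = 7.

7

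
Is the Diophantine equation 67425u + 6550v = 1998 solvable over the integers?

gcd(67425, 6550) = 25.
25 does not divide 1998 (remainder 23), so no integer solutions.

no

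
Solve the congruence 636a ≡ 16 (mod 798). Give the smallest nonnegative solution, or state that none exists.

no solution

gcd(798, 636):
  798 = 1·636 + 162
  636 = 3·162 + 150
  162 = 1·150 + 12
  150 = 12·12 + 6
  12 = 2·6
so gcd(798, 636) = 6.
6 does not divide 16, so the congruence has no solution.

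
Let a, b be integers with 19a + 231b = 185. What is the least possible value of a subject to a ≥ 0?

107

gcd(231, 19):
  231 = 12×19 + 3
  19 = 6×3 + 1
  3 = 3×1
so gcd(231, 19) = 1.
1 divides 185, so solutions exist.
Back-substitute for Bézout coefficients:
  1 = 19 - 6×3
  ... = 19×(73) + 231×(-6)
Scale by 185/1 = 185: (a₀, b₀) = (13505, -1110).
General solution: a = 13505 + 231t, b = -1110 - 19t for integer t.
a ≥ 0: smallest is 13505 mod 231 = 107 (at t = -58), with b = -8.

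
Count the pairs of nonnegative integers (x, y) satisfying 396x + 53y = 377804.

18

gcd(396, 53) = 1  (396 = 7·53 + 25, 53 = 2·25 + 3, 25 = 8·3 + 1, 3 = 3·1).
Back-substituting, 396·(17) + 53·(-127) = 1.
Scale by 377804: one solution is (6422668, -47981108). Reduce x mod 53: (22, 6964).
General: x = 22 + 53t, y = 6964 - 396t.
x ≥ 0 ⇒ t ≥ 0; y ≥ 0 ⇒ t ≤ 17. So t ∈ [0, 17]: 18 solutions.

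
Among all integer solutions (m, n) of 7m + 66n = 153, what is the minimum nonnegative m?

3

gcd(66, 7) = 1  (66 = 9·7 + 3, 7 = 2·3 + 1, 3 = 3·1).
1 divides 153, so solutions exist.
Back-substituting, 7·(19) + 66·(-2) = 1.
Scale by 153/1 = 153: (m₀, n₀) = (2907, -306).
General solution: m = 2907 + 66t, n = -306 - 7t for integer t.
m ≥ 0: smallest is 2907 mod 66 = 3 (at t = -44), with n = 2.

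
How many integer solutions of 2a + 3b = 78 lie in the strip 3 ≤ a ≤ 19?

6

gcd(3, 2) = 1  (3 = 1·2 + 1, 2 = 2·1).
Back-substituting, 2·(-1) + 3·(1) = 1.
Scale by 78: particular solution (-78, 78); reduce a mod 3: (0, 26).
General solution: a = 0 + 3t, b = 26 - 2t for integer t.
3 ≤ 0 + 3t ≤ 19 gives t ∈ [1, 6], which is 6 values.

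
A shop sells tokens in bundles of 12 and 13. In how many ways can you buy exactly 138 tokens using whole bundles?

1

Need nonnegative integers with 12j + 13k = 138.
gcd(12, 13) = 1, and 12·(-1) + 13·(1) = 1.
So (j₀, k₀) = (-138, 138); general j = -138 + 13t, k = 138 - 12t.
j ≥ 0 ⇒ t ≥ 11; k ≥ 0 ⇒ t ≤ 11. That's 1 value of t.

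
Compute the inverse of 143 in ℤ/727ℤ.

gcd(727, 143):
  727 = 5*143 + 12
  143 = 11*12 + 11
  12 = 1*11 + 1
  11 = 11*1
so gcd(727, 143) = 1.
Back-substitute for Bézout coefficients:
  1 = 12 - 1*11
  ... = 143*(-61) + 727*(12)
So 143*-61 ≡ 1 (mod 727), and -61 mod 727 = 666.

666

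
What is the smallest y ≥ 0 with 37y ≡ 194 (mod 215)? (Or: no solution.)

gcd(215, 37) = 1.
1 divides 194, so solutions exist.
By Bézout, 37·(93) + 215·(-16) = 1.
So 37·(93) ≡ 1 (mod 215); multiply by 194: y ≡ 18042 (mod 215).
Smallest nonnegative: y = 18042 mod 215 = 197.

197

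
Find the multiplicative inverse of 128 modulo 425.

gcd(425, 128) = 1  (425 = 3×128 + 41, 128 = 3×41 + 5, 41 = 8×5 + 1, 5 = 5×1).
Back-substituting, 128×(-83) + 425×(25) = 1.
So 128×-83 ≡ 1 (mod 425), and -83 mod 425 = 342.

342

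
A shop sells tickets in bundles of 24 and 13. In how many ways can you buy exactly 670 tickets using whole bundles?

2

Need nonnegative integers with 24j + 13k = 670.
gcd(24, 13) = 1, and 24·(6) + 13·(-11) = 1.
So (j₀, k₀) = (4020, -7370); general j = 4020 + 13t, k = -7370 - 24t.
j ≥ 0 ⇒ t ≥ -309; k ≥ 0 ⇒ t ≤ -308. That's 2 values of t.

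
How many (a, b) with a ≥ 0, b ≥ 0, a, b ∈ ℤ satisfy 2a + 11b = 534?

gcd(11, 2):
  11 = 5*2 + 1
  2 = 2*1
so gcd(11, 2) = 1.
Back-substitute for Bézout coefficients:
  1 = 11 - 5*2
  ... = 2*(-5) + 11*(1)
Scale by 534: one solution is (-2670, 534). Reduce a mod 11: (3, 48).
General: a = 3 + 11t, b = 48 - 2t.
a ≥ 0 ⇒ t ≥ 0; b ≥ 0 ⇒ t ≤ 24. So t ∈ [0, 24]: 25 solutions.

25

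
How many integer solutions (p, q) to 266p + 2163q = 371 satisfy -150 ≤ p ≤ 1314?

gcd(2163, 266) = 7  (2163 = 8*266 + 35, 266 = 7*35 + 21, 35 = 1*21 + 14, 21 = 1*14 + 7, 14 = 2*7).
Back-substituting, 266*(122) + 2163*(-15) = 7.
Scale by 53: particular solution (6466, -795); reduce p mod 309: (286, -35).
General solution: p = 286 + 309t, q = -35 - 38t for integer t.
-150 ≤ 286 + 309t ≤ 1314 gives t ∈ [-1, 3], which is 5 values.

5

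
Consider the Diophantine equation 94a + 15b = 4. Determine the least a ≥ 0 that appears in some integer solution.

gcd(94, 15):
  94 = 6×15 + 4
  15 = 3×4 + 3
  4 = 1×3 + 1
  3 = 3×1
so gcd(94, 15) = 1.
1 divides 4, so solutions exist.
Back-substitute for Bézout coefficients:
  1 = 4 - 1×3
  ... = 94×(4) + 15×(-25)
Scale by 4/1 = 4: (a₀, b₀) = (16, -100).
General solution: a = 16 + 15t, b = -100 - 94t for integer t.
a ≥ 0: smallest is 16 mod 15 = 1 (at t = -1), with b = -6.

1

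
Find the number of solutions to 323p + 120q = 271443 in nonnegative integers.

7

gcd(323, 120) = 1.
By Bézout, 323×(-13) + 120×(35) = 1.
One solution: (81, 2044).
General: p = 81 + 120t, q = 2044 - 323t.
p ≥ 0 ⇒ t ≥ 0; q ≥ 0 ⇒ t ≤ 6. So t ∈ [0, 6]: 7 solutions.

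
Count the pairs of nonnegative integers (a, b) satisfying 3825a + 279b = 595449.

5

gcd(3825, 279) = 9  (3825 = 13·279 + 198, 279 = 1·198 + 81, 198 = 2·81 + 36, 81 = 2·36 + 9, 36 = 4·9).
Back-substituting, 3825·(-7) + 279·(96) = 9.
Scale by 66161: one solution is (-463127, 6351456). Reduce a mod 31: (13, 1956).
General: a = 13 + 31t, b = 1956 - 425t.
a ≥ 0 ⇒ t ≥ 0; b ≥ 0 ⇒ t ≤ 4. So t ∈ [0, 4]: 5 solutions.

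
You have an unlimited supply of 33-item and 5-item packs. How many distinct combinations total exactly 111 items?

1

Need nonnegative integers with 33j + 5k = 111.
gcd(33, 5) = 1, and 33·(2) + 5·(-13) = 1.
So (j₀, k₀) = (222, -1443); general j = 222 + 5t, k = -1443 - 33t.
j ≥ 0 ⇒ t ≥ -44; k ≥ 0 ⇒ t ≤ -44. That's 1 value of t.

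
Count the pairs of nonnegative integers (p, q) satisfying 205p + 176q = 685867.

gcd(205, 176) = 1  (205 = 1·176 + 29, 176 = 6·29 + 2, 29 = 14·2 + 1, 2 = 2·1).
Back-substituting, 205·(85) + 176·(-99) = 1.
Scale by 685867: one solution is (58298695, -67900833). Reduce p mod 176: (103, 3777).
General: p = 103 + 176t, q = 3777 - 205t.
p ≥ 0 ⇒ t ≥ 0; q ≥ 0 ⇒ t ≤ 18. So t ∈ [0, 18]: 19 solutions.

19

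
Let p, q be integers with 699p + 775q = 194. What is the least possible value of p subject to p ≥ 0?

gcd(775, 699):
  775 = 1·699 + 76
  699 = 9·76 + 15
  76 = 5·15 + 1
  15 = 15·1
so gcd(775, 699) = 1.
1 divides 194, so solutions exist.
Back-substitute for Bézout coefficients:
  1 = 76 - 5·15
  ... = 699·(-51) + 775·(46)
Scale by 194/1 = 194: (p₀, q₀) = (-9894, 8924).
General solution: p = -9894 + 775t, q = 8924 - 699t for integer t.
p ≥ 0: smallest is -9894 mod 775 = 181 (at t = 13), with q = -163.

181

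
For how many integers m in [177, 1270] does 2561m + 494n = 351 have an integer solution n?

29

gcd(2561, 494):
  2561 = 5*494 + 91
  494 = 5*91 + 39
  91 = 2*39 + 13
  39 = 3*13
so gcd(2561, 494) = 13.
Back-substitute for Bézout coefficients:
  13 = 91 - 2*39
  ... = 2561*(11) + 494*(-57)
Scale by 27: particular solution (297, -1539); reduce m mod 38: (31, -160).
General solution: m = 31 + 38t, n = -160 - 197t for integer t.
177 ≤ 31 + 38t ≤ 1270 gives t ∈ [4, 32], which is 29 values.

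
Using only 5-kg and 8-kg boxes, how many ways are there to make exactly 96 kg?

Need nonnegative integers with 5j + 8k = 96.
gcd(5, 8) = 1, and 5·(-3) + 8·(2) = 1.
So (j₀, k₀) = (-288, 192); general j = -288 + 8t, k = 192 - 5t.
j ≥ 0 ⇒ t ≥ 36; k ≥ 0 ⇒ t ≤ 38. That's 3 values of t.

3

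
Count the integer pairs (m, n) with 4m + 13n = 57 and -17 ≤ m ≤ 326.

27

gcd(13, 4) = 1  (13 = 3·4 + 1, 4 = 4·1).
Back-substituting, 4·(-3) + 13·(1) = 1.
Scale by 57: particular solution (-171, 57); reduce m mod 13: (11, 1).
General solution: m = 11 + 13t, n = 1 - 4t for integer t.
-17 ≤ 11 + 13t ≤ 326 gives t ∈ [-2, 24], which is 27 values.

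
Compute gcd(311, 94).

gcd(311, 94) = 1  (311 = 3×94 + 29, 94 = 3×29 + 7, 29 = 4×7 + 1, 7 = 7×1).

1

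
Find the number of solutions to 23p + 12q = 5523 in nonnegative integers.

gcd(23, 12) = 1.
By Bézout, 23×(-1) + 12×(2) = 1.
One solution: (9, 443).
General: p = 9 + 12t, q = 443 - 23t.
p ≥ 0 ⇒ t ≥ 0; q ≥ 0 ⇒ t ≤ 19. So t ∈ [0, 19]: 20 solutions.

20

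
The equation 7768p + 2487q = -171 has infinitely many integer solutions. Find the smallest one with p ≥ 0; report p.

2130

gcd(7768, 2487):
  7768 = 3·2487 + 307
  2487 = 8·307 + 31
  307 = 9·31 + 28
  31 = 1·28 + 3
  28 = 9·3 + 1
  3 = 3·1
so gcd(7768, 2487) = 1.
1 divides -171, so solutions exist.
Back-substitute for Bézout coefficients:
  1 = 28 - 9·3
  ... = 7768·(802) + 2487·(-2505)
Scale by -171/1 = -171: (p₀, q₀) = (-137142, 428355).
General solution: p = -137142 + 2487t, q = 428355 - 7768t for integer t.
p ≥ 0: smallest is -137142 mod 2487 = 2130 (at t = 56), with q = -6653.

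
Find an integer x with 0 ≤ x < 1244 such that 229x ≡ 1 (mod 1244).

201

gcd(1244, 229) = 1.
By Bézout, 229·(201) + 1244·(-37) = 1.
So 229·201 ≡ 1 (mod 1244), and 201 mod 1244 = 201.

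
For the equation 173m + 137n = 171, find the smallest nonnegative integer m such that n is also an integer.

39

gcd(173, 137):
  173 = 1×137 + 36
  137 = 3×36 + 29
  36 = 1×29 + 7
  29 = 4×7 + 1
  7 = 7×1
so gcd(173, 137) = 1.
1 divides 171, so solutions exist.
Back-substitute for Bézout coefficients:
  1 = 29 - 4×7
  ... = 173×(-19) + 137×(24)
Scale by 171/1 = 171: (m₀, n₀) = (-3249, 4104).
General solution: m = -3249 + 137t, n = 4104 - 173t for integer t.
m ≥ 0: smallest is -3249 mod 137 = 39 (at t = 24), with n = -48.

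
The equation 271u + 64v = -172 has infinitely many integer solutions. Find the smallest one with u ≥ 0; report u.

44

gcd(271, 64) = 1.
1 divides -172, so solutions exist.
By Bézout, 271·(-17) + 64·(72) = 1.
Scale by -172/1 = -172: (u₀, v₀) = (2924, -12384).
General solution: u = 2924 + 64t, v = -12384 - 271t for integer t.
u ≥ 0: smallest is 2924 mod 64 = 44 (at t = -45), with v = -189.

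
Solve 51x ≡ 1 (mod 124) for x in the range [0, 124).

gcd(124, 51) = 1.
By Bézout, 51·(-17) + 124·(7) = 1.
So 51·-17 ≡ 1 (mod 124), and -17 mod 124 = 107.

107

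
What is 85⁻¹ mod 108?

61

gcd(108, 85) = 1.
By Bézout, 85×(-47) + 108×(37) = 1.
So 85×-47 ≡ 1 (mod 108), and -47 mod 108 = 61.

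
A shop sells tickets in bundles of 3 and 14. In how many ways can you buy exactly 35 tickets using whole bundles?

1

Need nonnegative integers with 3j + 14k = 35.
gcd(3, 14) = 1, and 3·(5) + 14·(-1) = 1.
So (j₀, k₀) = (175, -35); general j = 175 + 14t, k = -35 - 3t.
j ≥ 0 ⇒ t ≥ -12; k ≥ 0 ⇒ t ≤ -12. That's 1 value of t.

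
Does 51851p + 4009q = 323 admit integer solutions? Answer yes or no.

yes

gcd(51851, 4009):
  51851 = 12*4009 + 3743
  4009 = 1*3743 + 266
  3743 = 14*266 + 19
  266 = 14*19
so gcd(51851, 4009) = 19.
19 divides 323, so integer solutions exist.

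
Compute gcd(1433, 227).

gcd(1433, 227):
  1433 = 6×227 + 71
  227 = 3×71 + 14
  71 = 5×14 + 1
  14 = 14×1
so gcd(1433, 227) = 1.

1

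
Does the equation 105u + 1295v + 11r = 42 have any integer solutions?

gcd(1295, 105) = 35  (1295 = 12*105 + 35, 105 = 3*35).
gcd(35, 11) = 1.
1 divides 42, so integer solutions exist.

yes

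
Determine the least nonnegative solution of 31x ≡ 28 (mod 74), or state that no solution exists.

20

gcd(74, 31) = 1.
1 divides 28, so solutions exist.
By Bézout, 31*(-31) + 74*(13) = 1.
So 31*(-31) ≡ 1 (mod 74); multiply by 28: x ≡ -868 (mod 74).
Smallest nonnegative: x = -868 mod 74 = 20.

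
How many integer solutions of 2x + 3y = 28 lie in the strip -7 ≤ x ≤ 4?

4

gcd(3, 2) = 1.
By Bézout, 2·(-1) + 3·(1) = 1.
Particular solution: (2, 8).
General solution: x = 2 + 3t, y = 8 - 2t for integer t.
-7 ≤ 2 + 3t ≤ 4 gives t ∈ [-3, 0], which is 4 values.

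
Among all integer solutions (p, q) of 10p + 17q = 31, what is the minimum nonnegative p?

gcd(17, 10):
  17 = 1·10 + 7
  10 = 1·7 + 3
  7 = 2·3 + 1
  3 = 3·1
so gcd(17, 10) = 1.
1 divides 31, so solutions exist.
Back-substitute for Bézout coefficients:
  1 = 7 - 2·3
  ... = 10·(-5) + 17·(3)
Scale by 31/1 = 31: (p₀, q₀) = (-155, 93).
General solution: p = -155 + 17t, q = 93 - 10t for integer t.
p ≥ 0: smallest is -155 mod 17 = 15 (at t = 10), with q = -7.

15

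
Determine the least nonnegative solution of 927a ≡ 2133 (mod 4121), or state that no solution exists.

gcd(4121, 927):
  4121 = 4·927 + 413
  927 = 2·413 + 101
  413 = 4·101 + 9
  101 = 11·9 + 2
  9 = 4·2 + 1
  2 = 2·1
so gcd(4121, 927) = 1.
1 divides 2133, so solutions exist.
Back-substitute for Bézout coefficients:
  1 = 9 - 4·2
  ... = 927·(-1836) + 4121·(413)
So 927·(-1836) ≡ 1 (mod 4121); multiply by 2133: a ≡ -3916188 (mod 4121).
Smallest nonnegative: a = -3916188 mod 4121 = 2883.

2883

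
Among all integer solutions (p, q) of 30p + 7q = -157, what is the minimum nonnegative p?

2

gcd(30, 7):
  30 = 4*7 + 2
  7 = 3*2 + 1
  2 = 2*1
so gcd(30, 7) = 1.
1 divides -157, so solutions exist.
Back-substitute for Bézout coefficients:
  1 = 7 - 3*2
  ... = 30*(-3) + 7*(13)
Scale by -157/1 = -157: (p₀, q₀) = (471, -2041).
General solution: p = 471 + 7t, q = -2041 - 30t for integer t.
p ≥ 0: smallest is 471 mod 7 = 2 (at t = -67), with q = -31.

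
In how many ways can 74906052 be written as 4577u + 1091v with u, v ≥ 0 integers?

15

gcd(4577, 1091):
  4577 = 4·1091 + 213
  1091 = 5·213 + 26
  213 = 8·26 + 5
  26 = 5·5 + 1
  5 = 5·1
so gcd(4577, 1091) = 1.
Back-substitute for Bézout coefficients:
  1 = 26 - 5·5
  ... = 4577·(-210) + 1091·(881)
Scale by 74906052: one solution is (-15730270920, 65992231812). Reduce u mod 1091: (554, 66334).
General: u = 554 + 1091t, v = 66334 - 4577t.
u ≥ 0 ⇒ t ≥ 0; v ≥ 0 ⇒ t ≤ 14. So t ∈ [0, 14]: 15 solutions.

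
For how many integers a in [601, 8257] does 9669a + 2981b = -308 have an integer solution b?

28

gcd(9669, 2981) = 11  (9669 = 3·2981 + 726, 2981 = 4·726 + 77, 726 = 9·77 + 33, 77 = 2·33 + 11, 33 = 3·11).
Back-substituting, 9669·(-78) + 2981·(253) = 11.
Scale by -28: particular solution (2184, -7084); reduce a mod 271: (16, -52).
General solution: a = 16 + 271t, b = -52 - 879t for integer t.
601 ≤ 16 + 271t ≤ 8257 gives t ∈ [3, 30], which is 28 values.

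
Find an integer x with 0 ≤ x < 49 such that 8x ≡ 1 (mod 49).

gcd(49, 8):
  49 = 6*8 + 1
  8 = 8*1
so gcd(49, 8) = 1.
Back-substitute for Bézout coefficients:
  1 = 49 - 6*8
  ... = 8*(-6) + 49*(1)
So 8*-6 ≡ 1 (mod 49), and -6 mod 49 = 43.

43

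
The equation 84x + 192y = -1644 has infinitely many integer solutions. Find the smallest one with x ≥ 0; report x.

gcd(192, 84):
  192 = 2·84 + 24
  84 = 3·24 + 12
  24 = 2·12
so gcd(192, 84) = 12.
12 divides -1644, so solutions exist.
Back-substitute for Bézout coefficients:
  12 = 84 - 3·24
  ... = 84·(7) + 192·(-3)
Scale by -1644/12 = -137: (x₀, y₀) = (-959, 411).
General solution: x = -959 + 16t, y = 411 - 7t for integer t.
x ≥ 0: smallest is -959 mod 16 = 1 (at t = 60), with y = -9.

1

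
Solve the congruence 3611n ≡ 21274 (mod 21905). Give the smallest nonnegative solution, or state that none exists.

gcd(21905, 3611) = 1.
1 divides 21274, so solutions exist.
By Bézout, 3611·(4216) + 21905·(-695) = 1.
So 3611·(4216) ≡ 1 (mod 21905); multiply by 21274: n ≡ 89691184 (mod 21905).
Smallest nonnegative: n = 89691184 mod 21905 = 12114.

12114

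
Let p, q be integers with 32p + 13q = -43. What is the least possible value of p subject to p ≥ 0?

8

gcd(32, 13) = 1  (32 = 2·13 + 6, 13 = 2·6 + 1, 6 = 6·1).
1 divides -43, so solutions exist.
Back-substituting, 32·(-2) + 13·(5) = 1.
Scale by -43/1 = -43: (p₀, q₀) = (86, -215).
General solution: p = 86 + 13t, q = -215 - 32t for integer t.
p ≥ 0: smallest is 86 mod 13 = 8 (at t = -6), with q = -23.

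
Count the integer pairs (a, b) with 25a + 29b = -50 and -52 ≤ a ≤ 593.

22

gcd(29, 25):
  29 = 1·25 + 4
  25 = 6·4 + 1
  4 = 4·1
so gcd(29, 25) = 1.
Back-substitute for Bézout coefficients:
  1 = 25 - 6·4
  ... = 25·(7) + 29·(-6)
Scale by -50: particular solution (-350, 300); reduce a mod 29: (27, -25).
General solution: a = 27 + 29t, b = -25 - 25t for integer t.
-52 ≤ 27 + 29t ≤ 593 gives t ∈ [-2, 19], which is 22 values.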